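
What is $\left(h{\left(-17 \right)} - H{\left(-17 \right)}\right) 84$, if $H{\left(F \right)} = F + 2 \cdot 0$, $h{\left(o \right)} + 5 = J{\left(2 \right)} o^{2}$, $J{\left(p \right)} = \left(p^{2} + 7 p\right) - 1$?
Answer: $413700$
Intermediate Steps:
$J{\left(p \right)} = -1 + p^{2} + 7 p$
$h{\left(o \right)} = -5 + 17 o^{2}$ ($h{\left(o \right)} = -5 + \left(-1 + 2^{2} + 7 \cdot 2\right) o^{2} = -5 + \left(-1 + 4 + 14\right) o^{2} = -5 + 17 o^{2}$)
$H{\left(F \right)} = F$ ($H{\left(F \right)} = F + 0 = F$)
$\left(h{\left(-17 \right)} - H{\left(-17 \right)}\right) 84 = \left(\left(-5 + 17 \left(-17\right)^{2}\right) - -17\right) 84 = \left(\left(-5 + 17 \cdot 289\right) + 17\right) 84 = \left(\left(-5 + 4913\right) + 17\right) 84 = \left(4908 + 17\right) 84 = 4925 \cdot 84 = 413700$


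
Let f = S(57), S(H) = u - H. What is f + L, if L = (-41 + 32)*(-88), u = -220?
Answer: 515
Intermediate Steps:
S(H) = -220 - H
f = -277 (f = -220 - 1*57 = -220 - 57 = -277)
L = 792 (L = -9*(-88) = 792)
f + L = -277 + 792 = 515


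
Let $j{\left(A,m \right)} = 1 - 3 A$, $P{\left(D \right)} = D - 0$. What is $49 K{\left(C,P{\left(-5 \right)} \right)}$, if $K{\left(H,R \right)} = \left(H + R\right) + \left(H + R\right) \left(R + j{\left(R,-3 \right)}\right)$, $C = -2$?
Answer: $-4116$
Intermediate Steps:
$P{\left(D \right)} = D$ ($P{\left(D \right)} = D + 0 = D$)
$K{\left(H,R \right)} = H + R + \left(1 - 2 R\right) \left(H + R\right)$ ($K{\left(H,R \right)} = \left(H + R\right) + \left(H + R\right) \left(R - \left(-1 + 3 R\right)\right) = \left(H + R\right) + \left(H + R\right) \left(1 - 2 R\right) = \left(H + R\right) + \left(1 - 2 R\right) \left(H + R\right) = H + R + \left(1 - 2 R\right) \left(H + R\right)$)
$49 K{\left(C,P{\left(-5 \right)} \right)} = 49 \left(- 2 \left(-5\right)^{2} + 2 \left(-2\right) + 2 \left(-5\right) - \left(-4\right) \left(-5\right)\right) = 49 \left(\left(-2\right) 25 - 4 - 10 - 20\right) = 49 \left(-50 - 4 - 10 - 20\right) = 49 \left(-84\right) = -4116$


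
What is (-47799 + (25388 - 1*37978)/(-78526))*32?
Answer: -60055226944/39263 ≈ -1.5296e+6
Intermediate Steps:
(-47799 + (25388 - 1*37978)/(-78526))*32 = (-47799 + (25388 - 37978)*(-1/78526))*32 = (-47799 - 12590*(-1/78526))*32 = (-47799 + 6295/39263)*32 = -1876725842/39263*32 = -60055226944/39263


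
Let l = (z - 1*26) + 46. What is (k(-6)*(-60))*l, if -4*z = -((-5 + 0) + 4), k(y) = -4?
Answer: 4740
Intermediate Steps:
z = -¼ (z = -(-1)*((-5 + 0) + 4)/4 = -(-1)*(-5 + 4)/4 = -(-1)*(-1)/4 = -¼*1 = -¼ ≈ -0.25000)
l = 79/4 (l = (-¼ - 1*26) + 46 = (-¼ - 26) + 46 = -105/4 + 46 = 79/4 ≈ 19.750)
(k(-6)*(-60))*l = -4*(-60)*(79/4) = 240*(79/4) = 4740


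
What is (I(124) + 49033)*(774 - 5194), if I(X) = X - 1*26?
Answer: -217159020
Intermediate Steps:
I(X) = -26 + X (I(X) = X - 26 = -26 + X)
(I(124) + 49033)*(774 - 5194) = ((-26 + 124) + 49033)*(774 - 5194) = (98 + 49033)*(-4420) = 49131*(-4420) = -217159020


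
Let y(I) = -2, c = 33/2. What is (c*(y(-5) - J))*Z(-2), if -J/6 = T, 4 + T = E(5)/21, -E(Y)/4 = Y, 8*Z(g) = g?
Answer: 3663/28 ≈ 130.82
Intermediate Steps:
c = 33/2 (c = 33*(½) = 33/2 ≈ 16.500)
Z(g) = g/8
E(Y) = -4*Y
T = -104/21 (T = -4 - 4*5/21 = -4 - 20*1/21 = -4 - 20/21 = -104/21 ≈ -4.9524)
J = 208/7 (J = -6*(-104/21) = 208/7 ≈ 29.714)
(c*(y(-5) - J))*Z(-2) = (33*(-2 - 1*208/7)/2)*((⅛)*(-2)) = (33*(-2 - 208/7)/2)*(-¼) = ((33/2)*(-222/7))*(-¼) = -3663/7*(-¼) = 3663/28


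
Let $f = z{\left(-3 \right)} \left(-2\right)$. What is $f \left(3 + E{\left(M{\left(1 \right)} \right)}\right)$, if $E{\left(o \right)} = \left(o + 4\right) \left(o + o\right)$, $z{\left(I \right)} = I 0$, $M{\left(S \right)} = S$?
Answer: $0$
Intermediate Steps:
$z{\left(I \right)} = 0$
$E{\left(o \right)} = 2 o \left(4 + o\right)$ ($E{\left(o \right)} = \left(4 + o\right) 2 o = 2 o \left(4 + o\right)$)
$f = 0$ ($f = 0 \left(-2\right) = 0$)
$f \left(3 + E{\left(M{\left(1 \right)} \right)}\right) = 0 \left(3 + 2 \cdot 1 \left(4 + 1\right)\right) = 0 \left(3 + 2 \cdot 1 \cdot 5\right) = 0 \left(3 + 10\right) = 0 \cdot 13 = 0$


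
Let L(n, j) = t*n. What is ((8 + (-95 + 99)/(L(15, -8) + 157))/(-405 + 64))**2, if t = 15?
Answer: 2340900/4242047161 ≈ 0.00055183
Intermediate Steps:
L(n, j) = 15*n
((8 + (-95 + 99)/(L(15, -8) + 157))/(-405 + 64))**2 = ((8 + (-95 + 99)/(15*15 + 157))/(-405 + 64))**2 = ((8 + 4/(225 + 157))/(-341))**2 = ((8 + 4/382)*(-1/341))**2 = ((8 + 4*(1/382))*(-1/341))**2 = ((8 + 2/191)*(-1/341))**2 = ((1530/191)*(-1/341))**2 = (-1530/65131)**2 = 2340900/4242047161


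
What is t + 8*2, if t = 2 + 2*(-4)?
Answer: 10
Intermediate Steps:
t = -6 (t = 2 - 8 = -6)
t + 8*2 = -6 + 8*2 = -6 + 16 = 10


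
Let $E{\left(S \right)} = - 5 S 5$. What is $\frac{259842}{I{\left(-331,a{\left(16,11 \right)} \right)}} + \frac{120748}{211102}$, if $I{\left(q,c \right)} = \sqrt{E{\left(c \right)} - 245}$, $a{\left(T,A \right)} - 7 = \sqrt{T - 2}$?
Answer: $\frac{60374}{105551} - \frac{259842 i \sqrt{5}}{5 \sqrt{84 + 5 \sqrt{14}}} \approx 0.57199 - 11466.0 i$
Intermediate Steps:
$a{\left(T,A \right)} = 7 + \sqrt{-2 + T}$ ($a{\left(T,A \right)} = 7 + \sqrt{T - 2} = 7 + \sqrt{-2 + T}$)
$E{\left(S \right)} = - 25 S$
$I{\left(q,c \right)} = \sqrt{-245 - 25 c}$ ($I{\left(q,c \right)} = \sqrt{- 25 c - 245} = \sqrt{-245 - 25 c}$)
$\frac{259842}{I{\left(-331,a{\left(16,11 \right)} \right)}} + \frac{120748}{211102} = \frac{259842}{\sqrt{-245 - 25 \left(7 + \sqrt{-2 + 16}\right)}} + \frac{120748}{211102} = \frac{259842}{\sqrt{-245 - 25 \left(7 + \sqrt{14}\right)}} + 120748 \cdot \frac{1}{211102} = \frac{259842}{\sqrt{-245 - \left(175 + 25 \sqrt{14}\right)}} + \frac{60374}{105551} = \frac{259842}{\sqrt{-420 - 25 \sqrt{14}}} + \frac{60374}{105551} = \frac{60374}{105551} + \frac{259842}{\sqrt{-420 - 25 \sqrt{14}}}$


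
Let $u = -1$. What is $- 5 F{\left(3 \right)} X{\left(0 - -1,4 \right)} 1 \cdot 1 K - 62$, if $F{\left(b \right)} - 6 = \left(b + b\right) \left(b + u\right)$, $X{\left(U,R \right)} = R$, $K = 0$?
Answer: $-62$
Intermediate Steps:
$F{\left(b \right)} = 6 + 2 b \left(-1 + b\right)$ ($F{\left(b \right)} = 6 + \left(b + b\right) \left(b - 1\right) = 6 + 2 b \left(-1 + b\right)$)
$- 5 F{\left(3 \right)} X{\left(0 - -1,4 \right)} 1 \cdot 1 K - 62 = - 5 \left(6 - 6 + 2 \cdot 3^{2}\right) 4 \cdot 1 \cdot 1 \cdot 0 - 62 = - 5 \left(6 - 6 + 2 \cdot 9\right) 4 \cdot 1 \cdot 0 - 62 = - 5 \left(6 - 6 + 18\right) 4 \cdot 0 - 62 = \left(-5\right) 18 \cdot 4 \cdot 0 - 62 = \left(-90\right) 4 \cdot 0 - 62 = \left(-360\right) 0 - 62 = 0 - 62 = -62$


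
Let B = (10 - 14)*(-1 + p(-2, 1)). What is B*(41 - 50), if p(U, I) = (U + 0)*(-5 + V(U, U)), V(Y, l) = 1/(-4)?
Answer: 342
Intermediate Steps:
V(Y, l) = -¼
p(U, I) = -21*U/4 (p(U, I) = (U + 0)*(-5 - ¼) = U*(-21/4) = -21*U/4)
B = -38 (B = (10 - 14)*(-1 - 21/4*(-2)) = -4*(-1 + 21/2) = -4*19/2 = -38)
B*(41 - 50) = -38*(41 - 50) = -38*(-9) = 342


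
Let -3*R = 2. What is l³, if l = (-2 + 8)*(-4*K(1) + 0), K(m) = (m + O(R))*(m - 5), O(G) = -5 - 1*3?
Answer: -303464448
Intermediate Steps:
R = -⅔ (R = -⅓*2 = -⅔ ≈ -0.66667)
O(G) = -8 (O(G) = -5 - 3 = -8)
K(m) = (-8 + m)*(-5 + m) (K(m) = (m - 8)*(m - 5) = (-8 + m)*(-5 + m))
l = -672 (l = (-2 + 8)*(-4*(40 + 1² - 13*1) + 0) = 6*(-4*(40 + 1 - 13) + 0) = 6*(-4*28 + 0) = 6*(-112 + 0) = 6*(-112) = -672)
l³ = (-672)³ = -303464448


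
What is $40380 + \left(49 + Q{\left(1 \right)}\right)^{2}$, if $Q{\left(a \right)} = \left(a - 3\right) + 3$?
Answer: $42880$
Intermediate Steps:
$Q{\left(a \right)} = a$ ($Q{\left(a \right)} = \left(-3 + a\right) + 3 = a$)
$40380 + \left(49 + Q{\left(1 \right)}\right)^{2} = 40380 + \left(49 + 1\right)^{2} = 40380 + 50^{2} = 40380 + 2500 = 42880$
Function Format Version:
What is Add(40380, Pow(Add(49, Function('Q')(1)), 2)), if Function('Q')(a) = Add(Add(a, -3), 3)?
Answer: 42880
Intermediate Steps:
Function('Q')(a) = a (Function('Q')(a) = Add(Add(-3, a), 3) = a)
Add(40380, Pow(Add(49, Function('Q')(1)), 2)) = Add(40380, Pow(Add(49, 1), 2)) = Add(40380, Pow(50, 2)) = Add(40380, 2500) = 42880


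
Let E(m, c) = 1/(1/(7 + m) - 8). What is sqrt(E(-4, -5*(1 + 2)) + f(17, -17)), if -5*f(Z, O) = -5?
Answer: 2*sqrt(115)/23 ≈ 0.93250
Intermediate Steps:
f(Z, O) = 1 (f(Z, O) = -1/5*(-5) = 1)
E(m, c) = 1/(-8 + 1/(7 + m))
sqrt(E(-4, -5*(1 + 2)) + f(17, -17)) = sqrt((-7 - 1*(-4))/(55 + 8*(-4)) + 1) = sqrt((-7 + 4)/(55 - 32) + 1) = sqrt(-3/23 + 1) = sqrt(20/23) = 2*sqrt(115)/23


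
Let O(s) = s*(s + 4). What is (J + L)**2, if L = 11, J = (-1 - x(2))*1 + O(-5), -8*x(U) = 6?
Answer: 3969/16 ≈ 248.06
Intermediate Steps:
x(U) = -3/4 (x(U) = -1/8*6 = -3/4)
O(s) = s*(4 + s)
J = 19/4 (J = (-1 - 1*(-3/4))*1 - 5*(4 - 5) = (-1 + 3/4)*1 - 5*(-1) = -1/4*1 + 5 = -1/4 + 5 = 19/4 ≈ 4.7500)
(J + L)**2 = (19/4 + 11)**2 = (63/4)**2 = 3969/16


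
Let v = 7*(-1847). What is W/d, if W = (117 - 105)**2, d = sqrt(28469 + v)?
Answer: 24*sqrt(3885)/1295 ≈ 1.1551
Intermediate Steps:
v = -12929
d = 2*sqrt(3885) (d = sqrt(28469 - 12929) = sqrt(15540) = 2*sqrt(3885) ≈ 124.66)
W = 144 (W = 12**2 = 144)
W/d = 144/((2*sqrt(3885))) = 144*(sqrt(3885)/7770) = 24*sqrt(3885)/1295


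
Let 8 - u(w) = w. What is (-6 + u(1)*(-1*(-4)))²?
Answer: 484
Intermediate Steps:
u(w) = 8 - w
(-6 + u(1)*(-1*(-4)))² = (-6 + (8 - 1*1)*(-1*(-4)))² = (-6 + (8 - 1)*4)² = (-6 + 7*4)² = (-6 + 28)² = 22² = 484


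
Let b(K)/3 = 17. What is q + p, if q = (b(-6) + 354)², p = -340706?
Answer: -176681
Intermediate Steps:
b(K) = 51 (b(K) = 3*17 = 51)
q = 164025 (q = (51 + 354)² = 405² = 164025)
q + p = 164025 - 340706 = -176681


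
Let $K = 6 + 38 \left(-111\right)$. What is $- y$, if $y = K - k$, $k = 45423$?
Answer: $49635$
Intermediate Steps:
$K = -4212$ ($K = 6 - 4218 = -4212$)
$y = -49635$ ($y = -4212 - 45423 = -49635$)
$- y = \left(-1\right) \left(-49635\right) = 49635$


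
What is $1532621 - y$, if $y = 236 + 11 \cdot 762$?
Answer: $1524003$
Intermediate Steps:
$y = 8618$ ($y = 236 + 8382 = 8618$)
$1532621 - y = 1532621 - 8618 = 1524003$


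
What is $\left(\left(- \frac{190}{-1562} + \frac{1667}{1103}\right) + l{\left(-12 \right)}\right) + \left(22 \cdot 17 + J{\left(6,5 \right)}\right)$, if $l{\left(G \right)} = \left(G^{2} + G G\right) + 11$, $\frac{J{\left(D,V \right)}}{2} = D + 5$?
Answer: $\frac{600109597}{861443} \approx 696.63$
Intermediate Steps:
$J{\left(D,V \right)} = 10 + 2 D$ ($J{\left(D,V \right)} = 2 \left(D + 5\right) = 2 \left(5 + D\right) = 10 + 2 D$)
$l{\left(G \right)} = 11 + 2 G^{2}$ ($l{\left(G \right)} = \left(G^{2} + G^{2}\right) + 11 = 2 G^{2} + 11 = 11 + 2 G^{2}$)
$\left(\left(- \frac{190}{-1562} + \frac{1667}{1103}\right) + l{\left(-12 \right)}\right) + \left(22 \cdot 17 + J{\left(6,5 \right)}\right) = \left(\left(- \frac{190}{-1562} + \frac{1667}{1103}\right) + \left(11 + 2 \left(-12\right)^{2}\right)\right) + \left(22 \cdot 17 + \left(10 + 2 \cdot 6\right)\right) = \left(\left(\left(-190\right) \left(- \frac{1}{1562}\right) + 1667 \cdot \frac{1}{1103}\right) + \left(11 + 2 \cdot 144\right)\right) + \left(374 + \left(10 + 12\right)\right) = \left(\left(\frac{95}{781} + \frac{1667}{1103}\right) + \left(11 + 288\right)\right) + \left(374 + 22\right) = \left(\frac{1406712}{861443} + 299\right) + 396 = \frac{258978169}{861443} + 396 = \frac{600109597}{861443}$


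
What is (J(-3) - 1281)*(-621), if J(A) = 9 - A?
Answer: 788049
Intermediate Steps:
(J(-3) - 1281)*(-621) = ((9 - 1*(-3)) - 1281)*(-621) = ((9 + 3) - 1281)*(-621) = (12 - 1281)*(-621) = -1269*(-621) = 788049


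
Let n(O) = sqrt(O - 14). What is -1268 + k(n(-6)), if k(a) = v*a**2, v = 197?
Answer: -5208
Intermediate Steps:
n(O) = sqrt(-14 + O)
k(a) = 197*a**2
-1268 + k(n(-6)) = -1268 + 197*(sqrt(-14 - 6))**2 = -1268 + 197*(sqrt(-20))**2 = -1268 + 197*(2*I*sqrt(5))**2 = -1268 + 197*(-20) = -1268 - 3940 = -5208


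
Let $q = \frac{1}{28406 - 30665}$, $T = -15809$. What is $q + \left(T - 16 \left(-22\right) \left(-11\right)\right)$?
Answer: $- \frac{44459380}{2259} \approx -19681.0$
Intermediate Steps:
$q = - \frac{1}{2259}$ ($q = \frac{1}{-2259} = - \frac{1}{2259} \approx -0.00044267$)
$q + \left(T - 16 \left(-22\right) \left(-11\right)\right) = - \frac{1}{2259} - \left(15809 + 16 \left(-22\right) \left(-11\right)\right) = - \frac{1}{2259} - \left(15809 - -3872\right) = - \frac{1}{2259} - 19681 = - \frac{44459380}{2259}$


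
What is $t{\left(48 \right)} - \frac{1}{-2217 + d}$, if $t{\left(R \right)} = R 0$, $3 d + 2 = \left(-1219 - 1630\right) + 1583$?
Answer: $\frac{3}{7919} \approx 0.00037884$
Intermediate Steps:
$d = - \frac{1268}{3}$ ($d = - \frac{2}{3} + \frac{\left(-1219 - 1630\right) + 1583}{3} = - \frac{2}{3} + \frac{-2849 + 1583}{3} = - \frac{2}{3} + \frac{1}{3} \left(-1266\right) = - \frac{2}{3} - 422 = - \frac{1268}{3} \approx -422.67$)
$t{\left(R \right)} = 0$
$t{\left(48 \right)} - \frac{1}{-2217 + d} = 0 - \frac{1}{-2217 - \frac{1268}{3}} = 0 - \frac{1}{- \frac{7919}{3}} = 0 - - \frac{3}{7919} = 0 + \frac{3}{7919} = \frac{3}{7919}$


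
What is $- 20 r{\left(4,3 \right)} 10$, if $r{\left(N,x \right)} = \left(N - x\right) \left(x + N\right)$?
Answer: $-1400$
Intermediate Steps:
$r{\left(N,x \right)} = \left(N + x\right) \left(N - x\right)$ ($r{\left(N,x \right)} = \left(N - x\right) \left(N + x\right) = \left(N + x\right) \left(N - x\right)$)
$- 20 r{\left(4,3 \right)} 10 = - 20 \left(4^{2} - 3^{2}\right) 10 = - 20 \left(16 - 9\right) 10 = \left(-20\right) 7 \cdot 10 = \left(-140\right) 10 = -1400$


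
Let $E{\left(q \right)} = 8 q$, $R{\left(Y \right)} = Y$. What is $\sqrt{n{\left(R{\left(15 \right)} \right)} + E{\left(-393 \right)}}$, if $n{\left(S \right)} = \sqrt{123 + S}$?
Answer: $\sqrt{-3144 + \sqrt{138}} \approx 55.967 i$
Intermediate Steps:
$\sqrt{n{\left(R{\left(15 \right)} \right)} + E{\left(-393 \right)}} = \sqrt{\sqrt{123 + 15} + 8 \left(-393\right)} = \sqrt{\sqrt{138} - 3144} = \sqrt{-3144 + \sqrt{138}}$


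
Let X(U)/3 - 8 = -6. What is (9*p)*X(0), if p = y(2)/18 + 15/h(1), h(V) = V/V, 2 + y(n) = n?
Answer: 810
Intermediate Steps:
y(n) = -2 + n
h(V) = 1
X(U) = 6 (X(U) = 24 + 3*(-6) = 24 - 18 = 6)
p = 15 (p = (-2 + 2)/18 + 15/1 = 0*(1/18) + 15*1 = 0 + 15 = 15)
(9*p)*X(0) = (9*15)*6 = 135*6 = 810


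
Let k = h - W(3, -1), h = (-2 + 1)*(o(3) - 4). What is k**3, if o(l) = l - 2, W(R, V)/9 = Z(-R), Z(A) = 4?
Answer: -35937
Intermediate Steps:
W(R, V) = 36 (W(R, V) = 9*4 = 36)
o(l) = -2 + l
h = 3 (h = (-2 + 1)*((-2 + 3) - 4) = -(1 - 4) = -1*(-3) = 3)
k = -33 (k = 3 - 1*36 = 3 - 36 = -33)
k**3 = (-33)**3 = -35937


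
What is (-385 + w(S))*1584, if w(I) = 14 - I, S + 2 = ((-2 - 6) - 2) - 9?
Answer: -554400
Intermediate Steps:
S = -21 (S = -2 + (((-2 - 6) - 2) - 9) = -2 + ((-8 - 2) - 9) = -2 + (-10 - 9) = -2 - 19 = -21)
(-385 + w(S))*1584 = (-385 + (14 - 1*(-21)))*1584 = (-385 + (14 + 21))*1584 = (-385 + 35)*1584 = -350*1584 = -554400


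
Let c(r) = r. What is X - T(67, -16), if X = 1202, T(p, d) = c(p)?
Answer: 1135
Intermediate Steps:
T(p, d) = p
X - T(67, -16) = 1202 - 1*67 = 1202 - 67 = 1135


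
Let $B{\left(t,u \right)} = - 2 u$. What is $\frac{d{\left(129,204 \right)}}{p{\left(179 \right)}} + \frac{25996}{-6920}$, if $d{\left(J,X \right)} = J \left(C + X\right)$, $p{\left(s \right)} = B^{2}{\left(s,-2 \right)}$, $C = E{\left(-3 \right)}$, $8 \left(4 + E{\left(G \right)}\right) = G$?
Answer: $\frac{177785309}{110720} \approx 1605.7$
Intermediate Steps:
$E{\left(G \right)} = -4 + \frac{G}{8}$
$C = - \frac{35}{8}$ ($C = -4 + \frac{1}{8} \left(-3\right) = -4 - \frac{3}{8} = - \frac{35}{8} \approx -4.375$)
$p{\left(s \right)} = 16$ ($p{\left(s \right)} = \left(\left(-2\right) \left(-2\right)\right)^{2} = 4^{2} = 16$)
$d{\left(J,X \right)} = J \left(- \frac{35}{8} + X\right)$
$\frac{d{\left(129,204 \right)}}{p{\left(179 \right)}} + \frac{25996}{-6920} = \frac{\frac{1}{8} \cdot 129 \left(-35 + 8 \cdot 204\right)}{16} + \frac{25996}{-6920} = \frac{1}{8} \cdot 129 \left(-35 + 1632\right) \frac{1}{16} + 25996 \left(- \frac{1}{6920}\right) = \frac{1}{8} \cdot 129 \cdot 1597 \cdot \frac{1}{16} - \frac{6499}{1730} = \frac{206013}{8} \cdot \frac{1}{16} - \frac{6499}{1730} = \frac{206013}{128} - \frac{6499}{1730} = \frac{177785309}{110720}$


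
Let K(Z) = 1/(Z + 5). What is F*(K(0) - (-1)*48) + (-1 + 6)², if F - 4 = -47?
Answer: -10238/5 ≈ -2047.6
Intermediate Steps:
F = -43 (F = 4 - 47 = -43)
K(Z) = 1/(5 + Z)
F*(K(0) - (-1)*48) + (-1 + 6)² = -43*(1/(5 + 0) - (-1)*48) + (-1 + 6)² = -43*(1/5 - 1*(-48)) + 5² = -43*(⅕ + 48) + 25 = -43*241/5 + 25 = -10363/5 + 25 = -10238/5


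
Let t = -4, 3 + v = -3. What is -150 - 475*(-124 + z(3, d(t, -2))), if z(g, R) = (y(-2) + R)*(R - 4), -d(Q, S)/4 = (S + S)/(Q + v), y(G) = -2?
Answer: 49174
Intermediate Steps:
v = -6 (v = -3 - 3 = -6)
d(Q, S) = -8*S/(-6 + Q) (d(Q, S) = -4*(S + S)/(Q - 6) = -4*2*S/(-6 + Q) = -8*S/(-6 + Q))
z(g, R) = (-4 + R)*(-2 + R) (z(g, R) = (-2 + R)*(R - 4) = (-2 + R)*(-4 + R) = (-4 + R)*(-2 + R))
-150 - 475*(-124 + z(3, d(t, -2))) = -150 - 475*(-124 + (8 + (-8*(-2)/(-6 - 4))² - (-48)*(-2)/(-6 - 4))) = -150 - 475*(-124 + (8 + (-8*(-2)/(-10))² - (-48)*(-2)/(-10))) = -150 - 475*(-124 + (8 + (-8*(-2)*(-⅒))² - (-48)*(-2)*(-1)/10)) = -150 - 475*(-124 + (8 + (-8/5)² - 6*(-8/5))) = -150 - 475*(-124 + (8 + 64/25 + 48/5)) = -150 - 475*(-124 + 504/25) = -150 - 475*(-2596/25) = -150 + 49324 = 49174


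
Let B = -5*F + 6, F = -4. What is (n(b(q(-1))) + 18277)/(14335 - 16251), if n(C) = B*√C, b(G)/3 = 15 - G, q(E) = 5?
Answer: -18277/1916 - 13*√30/958 ≈ -9.6135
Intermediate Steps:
b(G) = 45 - 3*G (b(G) = 3*(15 - G) = 45 - 3*G)
B = 26 (B = -5*(-4) + 6 = 20 + 6 = 26)
n(C) = 26*√C
(n(b(q(-1))) + 18277)/(14335 - 16251) = (26*√(45 - 3*5) + 18277)/(14335 - 16251) = (26*√(45 - 15) + 18277)/(-1916) = (26*√30 + 18277)*(-1/1916) = (18277 + 26*√30)*(-1/1916) = -18277/1916 - 13*√30/958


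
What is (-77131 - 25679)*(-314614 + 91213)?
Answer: 22967856810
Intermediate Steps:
(-77131 - 25679)*(-314614 + 91213) = -102810*(-223401) = 22967856810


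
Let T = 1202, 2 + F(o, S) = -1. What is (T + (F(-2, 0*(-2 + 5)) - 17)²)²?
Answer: 2566404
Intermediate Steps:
F(o, S) = -3 (F(o, S) = -2 - 1 = -3)
(T + (F(-2, 0*(-2 + 5)) - 17)²)² = (1202 + (-3 - 17)²)² = (1202 + (-20)²)² = (1202 + 400)² = 1602² = 2566404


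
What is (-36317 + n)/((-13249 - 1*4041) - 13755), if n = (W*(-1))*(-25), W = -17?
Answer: 36742/31045 ≈ 1.1835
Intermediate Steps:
n = -425 (n = -17*(-1)*(-25) = 17*(-25) = -425)
(-36317 + n)/((-13249 - 1*4041) - 13755) = (-36317 - 425)/((-13249 - 1*4041) - 13755) = -36742/((-13249 - 4041) - 13755) = -36742/(-17290 - 13755) = -36742/(-31045) = -36742*(-1/31045) = 36742/31045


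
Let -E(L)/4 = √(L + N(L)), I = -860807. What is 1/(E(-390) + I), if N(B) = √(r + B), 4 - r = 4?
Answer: -1/(860807 + 4*√(-390 + I*√390)) ≈ -1.1617e-6 + 1.0664e-10*I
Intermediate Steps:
r = 0 (r = 4 - 1*4 = 4 - 4 = 0)
N(B) = √B (N(B) = √(0 + B) = √B)
E(L) = -4*√(L + √L)
1/(E(-390) + I) = 1/(-4*√(-390 + √(-390)) - 860807) = 1/(-4*√(-390 + I*√390) - 860807) = 1/(-860807 - 4*√(-390 + I*√390))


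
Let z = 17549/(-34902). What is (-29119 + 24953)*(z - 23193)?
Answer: 240883962815/2493 ≈ 9.6624e+7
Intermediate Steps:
z = -2507/4986 (z = 17549*(-1/34902) = -2507/4986 ≈ -0.50281)
(-29119 + 24953)*(z - 23193) = (-29119 + 24953)*(-2507/4986 - 23193) = -4166*(-115642805/4986) = 240883962815/2493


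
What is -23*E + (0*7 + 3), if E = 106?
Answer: -2435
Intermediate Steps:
-23*E + (0*7 + 3) = -23*106 + (0*7 + 3) = -2438 + (0 + 3) = -2438 + 3 = -2435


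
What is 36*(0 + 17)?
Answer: 612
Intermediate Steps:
36*(0 + 17) = 36*17 = 612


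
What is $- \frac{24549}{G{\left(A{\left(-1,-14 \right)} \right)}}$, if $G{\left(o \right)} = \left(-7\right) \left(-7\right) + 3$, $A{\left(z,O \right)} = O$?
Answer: $- \frac{24549}{52} \approx -472.1$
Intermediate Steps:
$G{\left(o \right)} = 52$ ($G{\left(o \right)} = 49 + 3 = 52$)
$- \frac{24549}{G{\left(A{\left(-1,-14 \right)} \right)}} = - \frac{24549}{52}$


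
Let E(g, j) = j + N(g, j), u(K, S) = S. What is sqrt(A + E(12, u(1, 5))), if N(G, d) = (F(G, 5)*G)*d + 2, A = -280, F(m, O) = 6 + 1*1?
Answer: 7*sqrt(3) ≈ 12.124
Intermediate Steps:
F(m, O) = 7 (F(m, O) = 6 + 1 = 7)
N(G, d) = 2 + 7*G*d (N(G, d) = (7*G)*d + 2 = 7*G*d + 2 = 2 + 7*G*d)
E(g, j) = 2 + j + 7*g*j (E(g, j) = j + (2 + 7*g*j) = 2 + j + 7*g*j)
sqrt(A + E(12, u(1, 5))) = sqrt(-280 + (2 + 5 + 7*12*5)) = sqrt(-280 + (2 + 5 + 420)) = sqrt(-280 + 427) = sqrt(147) = 7*sqrt(3)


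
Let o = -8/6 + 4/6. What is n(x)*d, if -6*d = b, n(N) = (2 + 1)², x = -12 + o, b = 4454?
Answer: -6681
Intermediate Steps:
o = -⅔ (o = -8*⅙ + 4*(⅙) = -4/3 + ⅔ = -⅔ ≈ -0.66667)
x = -38/3 (x = -12 - ⅔ = -38/3 ≈ -12.667)
n(N) = 9 (n(N) = 3² = 9)
d = -2227/3 (d = -⅙*4454 = -2227/3 ≈ -742.33)
n(x)*d = 9*(-2227/3) = -6681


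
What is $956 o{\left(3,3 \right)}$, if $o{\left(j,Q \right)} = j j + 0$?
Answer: $8604$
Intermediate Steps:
$o{\left(j,Q \right)} = j^{2}$ ($o{\left(j,Q \right)} = j^{2} + 0 = j^{2}$)
$956 o{\left(3,3 \right)} = 956 \cdot 3^{2} = 956 \cdot 9 = 8604$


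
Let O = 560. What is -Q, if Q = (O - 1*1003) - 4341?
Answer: 4784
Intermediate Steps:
Q = -4784 (Q = (560 - 1*1003) - 4341 = (560 - 1003) - 4341 = -443 - 4341 = -4784)
-Q = -1*(-4784) = 4784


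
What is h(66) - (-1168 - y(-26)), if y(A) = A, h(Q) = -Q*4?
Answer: 878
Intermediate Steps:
h(Q) = -4*Q
h(66) - (-1168 - y(-26)) = -4*66 - (-1168 - 1*(-26)) = -264 - (-1168 + 26) = -264 - 1*(-1142) = -264 + 1142 = 878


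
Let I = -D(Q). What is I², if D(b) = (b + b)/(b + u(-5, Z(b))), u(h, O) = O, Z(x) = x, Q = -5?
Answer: 1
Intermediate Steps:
D(b) = 1 (D(b) = (b + b)/(b + b) = (2*b)/((2*b)) = (2*b)*(1/(2*b)) = 1)
I = -1 (I = -1*1 = -1)
I² = (-1)² = 1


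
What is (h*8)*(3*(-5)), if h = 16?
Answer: -1920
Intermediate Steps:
(h*8)*(3*(-5)) = (16*8)*(3*(-5)) = 128*(-15) = -1920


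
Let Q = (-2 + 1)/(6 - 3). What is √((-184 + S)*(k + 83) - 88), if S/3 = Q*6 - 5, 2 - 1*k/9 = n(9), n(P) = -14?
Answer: I*√46623 ≈ 215.92*I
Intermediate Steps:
k = 144 (k = 18 - 9*(-14) = 18 + 126 = 144)
Q = -⅓ (Q = -1/3 = -1*⅓ = -⅓ ≈ -0.33333)
S = -21 (S = 3*(-⅓*6 - 5) = 3*(-2 - 5) = 3*(-7) = -21)
√((-184 + S)*(k + 83) - 88) = √((-184 - 21)*(144 + 83) - 88) = √(-205*227 - 88) = √(-46535 - 88) = √(-46623) = I*√46623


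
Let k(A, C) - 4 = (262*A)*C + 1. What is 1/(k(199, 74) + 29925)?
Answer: 1/3888142 ≈ 2.5719e-7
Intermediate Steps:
k(A, C) = 5 + 262*A*C (k(A, C) = 4 + ((262*A)*C + 1) = 4 + (262*A*C + 1) = 4 + (1 + 262*A*C) = 5 + 262*A*C)
1/(k(199, 74) + 29925) = 1/((5 + 262*199*74) + 29925) = 1/((5 + 3858212) + 29925) = 1/(3858217 + 29925) = 1/3888142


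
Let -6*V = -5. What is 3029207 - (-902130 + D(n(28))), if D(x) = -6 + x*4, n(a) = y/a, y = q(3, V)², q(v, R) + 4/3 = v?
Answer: 247674584/63 ≈ 3.9313e+6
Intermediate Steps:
V = ⅚ (V = -⅙*(-5) = ⅚ ≈ 0.83333)
q(v, R) = -4/3 + v
y = 25/9 (y = (-4/3 + 3)² = (5/3)² = 25/9 ≈ 2.7778)
n(a) = 25/(9*a)
D(x) = -6 + 4*x
3029207 - (-902130 + D(n(28))) = 3029207 - (-902130 + (-6 + 4*((25/9)/28))) = 3029207 - (-902130 + (-6 + 4*((25/9)*(1/28)))) = 3029207 - (-902130 + (-6 + 4*(25/252))) = 3029207 - (-902130 + (-6 + 25/63)) = 3029207 - (-902130 - 353/63) = 3029207 - 1*(-56834543/63) = 3029207 + 56834543/63 = 247674584/63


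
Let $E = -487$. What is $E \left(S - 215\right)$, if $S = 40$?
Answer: $85225$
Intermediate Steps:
$E \left(S - 215\right) = - 487 \left(40 - 215\right) = \left(-487\right) \left(-175\right) = 85225$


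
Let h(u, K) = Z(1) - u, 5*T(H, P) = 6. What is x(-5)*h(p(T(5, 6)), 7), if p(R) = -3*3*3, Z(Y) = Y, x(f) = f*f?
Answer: 700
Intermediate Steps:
T(H, P) = 6/5 (T(H, P) = (⅕)*6 = 6/5)
x(f) = f²
p(R) = -27 (p(R) = -9*3 = -27)
h(u, K) = 1 - u
x(-5)*h(p(T(5, 6)), 7) = (-5)²*(1 - 1*(-27)) = 25*(1 + 27) = 25*28 = 700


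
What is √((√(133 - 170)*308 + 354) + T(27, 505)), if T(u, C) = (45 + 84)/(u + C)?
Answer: √(25064781 + 21792848*I*√37)/266 ≈ 33.622 + 27.861*I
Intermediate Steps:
T(u, C) = 129/(C + u)
√((√(133 - 170)*308 + 354) + T(27, 505)) = √((√(133 - 170)*308 + 354) + 129/(505 + 27)) = √((√(-37)*308 + 354) + 129/532) = √(((I*√37)*308 + 354) + 129*(1/532)) = √((308*I*√37 + 354) + 129/532) = √((354 + 308*I*√37) + 129/532) = √(188457/532 + 308*I*√37)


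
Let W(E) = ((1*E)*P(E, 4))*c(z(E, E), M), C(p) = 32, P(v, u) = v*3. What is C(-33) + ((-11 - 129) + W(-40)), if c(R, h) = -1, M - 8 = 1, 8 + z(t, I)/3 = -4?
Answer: -4908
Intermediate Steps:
P(v, u) = 3*v
z(t, I) = -36 (z(t, I) = -24 + 3*(-4) = -24 - 12 = -36)
M = 9 (M = 8 + 1 = 9)
W(E) = -3*E² (W(E) = ((1*E)*(3*E))*(-1) = (E*(3*E))*(-1) = (3*E²)*(-1) = -3*E²)
C(-33) + ((-11 - 129) + W(-40)) = 32 + ((-11 - 129) - 3*(-40)²) = 32 + (-140 - 3*1600) = 32 + (-140 - 4800) = 32 - 4940 = -4908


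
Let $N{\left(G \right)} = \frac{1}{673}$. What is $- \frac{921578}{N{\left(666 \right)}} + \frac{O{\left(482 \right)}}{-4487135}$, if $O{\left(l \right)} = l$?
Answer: $- \frac{2783019817047672}{4487135} \approx -6.2022 \cdot 10^{8}$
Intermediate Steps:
$N{\left(G \right)} = \frac{1}{673}$
$- \frac{921578}{N{\left(666 \right)}} + \frac{O{\left(482 \right)}}{-4487135} = - 921578 \frac{1}{\frac{1}{673}} + \frac{482}{-4487135} = \left(-921578\right) 673 + 482 \left(- \frac{1}{4487135}\right) = -620221994 - \frac{482}{4487135} = - \frac{2783019817047672}{4487135}$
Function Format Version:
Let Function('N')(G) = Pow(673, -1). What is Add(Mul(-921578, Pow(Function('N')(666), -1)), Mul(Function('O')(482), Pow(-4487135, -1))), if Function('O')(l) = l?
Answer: Rational(-2783019817047672, 4487135) ≈ -6.2022e+8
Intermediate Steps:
Function('N')(G) = Rational(1, 673)
Add(Mul(-921578, Pow(Function('N')(666), -1)), Mul(Function('O')(482), Pow(-4487135, -1))) = Add(Mul(-921578, Pow(Rational(1, 673), -1)), Mul(482, Pow(-4487135, -1))) = Add(Mul(-921578, 673), Mul(482, Rational(-1, 4487135))) = Add(-620221994, Rational(-482, 4487135)) = Rational(-2783019817047672, 4487135)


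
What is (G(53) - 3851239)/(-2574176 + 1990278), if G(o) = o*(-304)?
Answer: 3867351/583898 ≈ 6.6233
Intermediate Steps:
G(o) = -304*o
(G(53) - 3851239)/(-2574176 + 1990278) = (-304*53 - 3851239)/(-2574176 + 1990278) = (-16112 - 3851239)/(-583898) = -3867351*(-1/583898) = 3867351/583898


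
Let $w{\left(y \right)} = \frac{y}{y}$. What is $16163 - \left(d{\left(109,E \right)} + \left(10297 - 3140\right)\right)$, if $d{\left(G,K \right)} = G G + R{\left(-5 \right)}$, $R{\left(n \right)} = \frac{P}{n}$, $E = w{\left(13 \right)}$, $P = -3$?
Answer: $- \frac{14378}{5} \approx -2875.6$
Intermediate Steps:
$w{\left(y \right)} = 1$
$E = 1$
$R{\left(n \right)} = - \frac{3}{n}$
$d{\left(G,K \right)} = \frac{3}{5} + G^{2}$ ($d{\left(G,K \right)} = G G - \frac{3}{-5} = G^{2} - - \frac{3}{5} = G^{2} + \frac{3}{5} = \frac{3}{5} + G^{2}$)
$16163 - \left(d{\left(109,E \right)} + \left(10297 - 3140\right)\right) = 16163 - \left(\left(\frac{3}{5} + 109^{2}\right) + \left(10297 - 3140\right)\right) = 16163 - \left(\left(\frac{3}{5} + 11881\right) + 7157\right) = 16163 - \left(\frac{59408}{5} + 7157\right) = 16163 - \frac{95193}{5} = - \frac{14378}{5}$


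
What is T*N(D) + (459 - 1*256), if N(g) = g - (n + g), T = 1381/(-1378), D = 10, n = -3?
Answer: 275591/1378 ≈ 199.99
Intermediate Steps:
T = -1381/1378 (T = 1381*(-1/1378) = -1381/1378 ≈ -1.0022)
N(g) = 3 (N(g) = g - (-3 + g) = g + (3 - g) = 3)
T*N(D) + (459 - 1*256) = -1381/1378*3 + (459 - 1*256) = -4143/1378 + (459 - 256) = -4143/1378 + 203 = 275591/1378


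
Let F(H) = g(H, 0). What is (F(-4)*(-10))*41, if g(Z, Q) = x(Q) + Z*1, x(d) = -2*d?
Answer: 1640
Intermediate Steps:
g(Z, Q) = Z - 2*Q (g(Z, Q) = -2*Q + Z*1 = -2*Q + Z = Z - 2*Q)
F(H) = H (F(H) = H - 2*0 = H + 0 = H)
(F(-4)*(-10))*41 = -4*(-10)*41 = 40*41 = 1640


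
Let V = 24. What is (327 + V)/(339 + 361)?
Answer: 351/700 ≈ 0.50143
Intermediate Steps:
(327 + V)/(339 + 361) = (327 + 24)/(339 + 361) = 351/700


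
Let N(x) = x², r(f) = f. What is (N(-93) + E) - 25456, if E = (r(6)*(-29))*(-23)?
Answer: -12805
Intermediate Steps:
E = 4002 (E = (6*(-29))*(-23) = -174*(-23) = 4002)
(N(-93) + E) - 25456 = ((-93)² + 4002) - 25456 = (8649 + 4002) - 25456 = 12651 - 25456 = -12805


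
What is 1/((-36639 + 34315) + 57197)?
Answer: 1/54873 ≈ 1.8224e-5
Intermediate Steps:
1/((-36639 + 34315) + 57197) = 1/(-2324 + 57197) = 1/54873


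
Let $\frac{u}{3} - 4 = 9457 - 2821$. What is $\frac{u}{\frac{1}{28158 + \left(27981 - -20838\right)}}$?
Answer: $1533381840$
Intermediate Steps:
$u = 19920$ ($u = 12 + 3 \left(9457 - 2821\right) = 12 + 3 \cdot 6636 = 12 + 19908 = 19920$)
$\frac{u}{\frac{1}{28158 + \left(27981 - -20838\right)}} = \frac{19920}{\frac{1}{28158 + \left(27981 - -20838\right)}} = \frac{19920}{\frac{1}{28158 + \left(27981 + 20838\right)}} = \frac{19920}{\frac{1}{28158 + 48819}} = \frac{19920}{\frac{1}{76977}} = 19920 \frac{1}{\frac{1}{76977}} = 19920 \cdot 76977 = 1533381840$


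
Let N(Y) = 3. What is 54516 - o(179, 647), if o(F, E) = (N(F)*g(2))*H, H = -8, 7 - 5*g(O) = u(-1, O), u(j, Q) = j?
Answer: 272772/5 ≈ 54554.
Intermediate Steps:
g(O) = 8/5 (g(O) = 7/5 - 1/5*(-1) = 7/5 + 1/5 = 8/5)
o(F, E) = -192/5 (o(F, E) = (3*(8/5))*(-8) = (24/5)*(-8) = -192/5)
54516 - o(179, 647) = 54516 - 1*(-192/5) = 54516 + 192/5 = 272772/5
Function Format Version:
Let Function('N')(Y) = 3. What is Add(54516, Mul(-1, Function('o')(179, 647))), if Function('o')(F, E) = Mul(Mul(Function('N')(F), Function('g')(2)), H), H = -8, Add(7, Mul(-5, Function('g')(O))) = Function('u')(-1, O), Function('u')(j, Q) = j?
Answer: Rational(272772, 5) ≈ 54554.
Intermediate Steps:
Function('g')(O) = Rational(8, 5) (Function('g')(O) = Add(Rational(7, 5), Mul(Rational(-1, 5), -1)) = Add(Rational(7, 5), Rational(1, 5)) = Rational(8, 5))
Function('o')(F, E) = Rational(-192, 5) (Function('o')(F, E) = Mul(Mul(3, Rational(8, 5)), -8) = Mul(Rational(24, 5), -8) = Rational(-192, 5))
Add(54516, Mul(-1, Function('o')(179, 647))) = Add(54516, Mul(-1, Rational(-192, 5))) = Add(54516, Rational(192, 5)) = Rational(272772, 5)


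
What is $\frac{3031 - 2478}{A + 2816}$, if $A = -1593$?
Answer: $\frac{553}{1223} \approx 0.45217$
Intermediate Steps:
$\frac{3031 - 2478}{A + 2816} = \frac{3031 - 2478}{-1593 + 2816} = \frac{553}{1223}$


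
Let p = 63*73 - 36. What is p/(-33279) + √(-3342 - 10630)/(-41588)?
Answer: -1521/11093 - I*√3493/20794 ≈ -0.13711 - 0.0028422*I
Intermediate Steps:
p = 4563 (p = 4599 - 36 = 4563)
p/(-33279) + √(-3342 - 10630)/(-41588) = 4563/(-33279) + √(-3342 - 10630)/(-41588) = 4563*(-1/33279) + √(-13972)*(-1/41588) = -1521/11093 + (2*I*√3493)*(-1/41588) = -1521/11093 - I*√3493/20794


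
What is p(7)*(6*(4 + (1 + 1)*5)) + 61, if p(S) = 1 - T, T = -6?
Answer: 649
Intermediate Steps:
p(S) = 7 (p(S) = 1 - 1*(-6) = 1 + 6 = 7)
p(7)*(6*(4 + (1 + 1)*5)) + 61 = 7*(6*(4 + (1 + 1)*5)) + 61 = 7*(6*(4 + 2*5)) + 61 = 7*(6*(4 + 10)) + 61 = 7*(6*14) + 61 = 7*84 + 61 = 588 + 61 = 649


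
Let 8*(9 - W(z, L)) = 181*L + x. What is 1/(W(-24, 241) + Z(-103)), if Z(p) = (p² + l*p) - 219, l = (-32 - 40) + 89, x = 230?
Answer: 8/25333 ≈ 0.00031579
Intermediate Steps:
l = 17 (l = -72 + 89 = 17)
W(z, L) = -79/4 - 181*L/8 (W(z, L) = 9 - (181*L + 230)/8 = 9 - (230 + 181*L)/8 = 9 + (-115/4 - 181*L/8) = -79/4 - 181*L/8)
Z(p) = -219 + p² + 17*p (Z(p) = (p² + 17*p) - 219 = -219 + p² + 17*p)
1/(W(-24, 241) + Z(-103)) = 1/((-79/4 - 181/8*241) + (-219 + (-103)² + 17*(-103))) = 1/((-79/4 - 43621/8) + (-219 + 10609 - 1751)) = 1/(-43779/8 + 8639) = 1/(25333/8) = 8/25333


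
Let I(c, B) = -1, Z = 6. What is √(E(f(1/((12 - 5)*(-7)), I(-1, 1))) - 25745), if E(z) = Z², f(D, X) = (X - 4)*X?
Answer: I*√25709 ≈ 160.34*I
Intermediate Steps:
f(D, X) = X*(-4 + X) (f(D, X) = (-4 + X)*X = X*(-4 + X))
E(z) = 36 (E(z) = 6² = 36)
√(E(f(1/((12 - 5)*(-7)), I(-1, 1))) - 25745) = √(36 - 25745) = √(-25709) = I*√25709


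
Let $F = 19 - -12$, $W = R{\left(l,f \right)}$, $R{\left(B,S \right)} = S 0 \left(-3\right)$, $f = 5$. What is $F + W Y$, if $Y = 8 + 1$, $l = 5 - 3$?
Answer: $31$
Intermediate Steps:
$l = 2$
$R{\left(B,S \right)} = 0$ ($R{\left(B,S \right)} = 0 \left(-3\right) = 0$)
$W = 0$
$Y = 9$
$F = 31$ ($F = 19 + 12 = 31$)
$F + W Y = 31 + 0 \cdot 9 = 31 + 0 = 31$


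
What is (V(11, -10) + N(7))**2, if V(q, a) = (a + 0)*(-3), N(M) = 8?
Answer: 1444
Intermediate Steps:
V(q, a) = -3*a (V(q, a) = a*(-3) = -3*a)
(V(11, -10) + N(7))**2 = (-3*(-10) + 8)**2 = (30 + 8)**2 = 38**2 = 1444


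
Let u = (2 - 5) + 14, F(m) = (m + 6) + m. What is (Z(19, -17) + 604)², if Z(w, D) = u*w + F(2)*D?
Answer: 413449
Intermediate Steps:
F(m) = 6 + 2*m (F(m) = (6 + m) + m = 6 + 2*m)
u = 11 (u = -3 + 14 = 11)
Z(w, D) = 10*D + 11*w (Z(w, D) = 11*w + (6 + 2*2)*D = 11*w + (6 + 4)*D = 11*w + 10*D = 10*D + 11*w)
(Z(19, -17) + 604)² = ((10*(-17) + 11*19) + 604)² = ((-170 + 209) + 604)² = (39 + 604)² = 643² = 413449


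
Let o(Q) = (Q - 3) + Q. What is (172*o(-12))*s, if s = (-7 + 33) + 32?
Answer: -269352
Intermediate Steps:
s = 58 (s = 26 + 32 = 58)
o(Q) = -3 + 2*Q (o(Q) = (-3 + Q) + Q = -3 + 2*Q)
(172*o(-12))*s = (172*(-3 + 2*(-12)))*58 = (172*(-3 - 24))*58 = (172*(-27))*58 = -4644*58 = -269352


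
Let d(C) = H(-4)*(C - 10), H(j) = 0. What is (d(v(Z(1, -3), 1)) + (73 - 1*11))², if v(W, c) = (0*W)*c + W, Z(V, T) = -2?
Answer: 3844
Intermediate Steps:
v(W, c) = W (v(W, c) = 0*c + W = 0 + W = W)
d(C) = 0 (d(C) = 0*(C - 10) = 0*(-10 + C) = 0)
(d(v(Z(1, -3), 1)) + (73 - 1*11))² = (0 + (73 - 1*11))² = (0 + (73 - 11))² = (0 + 62)² = 62² = 3844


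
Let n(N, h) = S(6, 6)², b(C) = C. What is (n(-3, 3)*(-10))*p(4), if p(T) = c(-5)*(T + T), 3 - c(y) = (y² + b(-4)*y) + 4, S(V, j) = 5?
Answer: 92000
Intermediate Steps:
c(y) = -1 - y² + 4*y (c(y) = 3 - ((y² - 4*y) + 4) = 3 - (4 + y² - 4*y) = 3 + (-4 - y² + 4*y) = -1 - y² + 4*y)
p(T) = -92*T (p(T) = (-1 - 1*(-5)² + 4*(-5))*(T + T) = (-1 - 1*25 - 20)*(2*T) = (-1 - 25 - 20)*(2*T) = -92*T)
n(N, h) = 25 (n(N, h) = 5² = 25)
(n(-3, 3)*(-10))*p(4) = (25*(-10))*(-92*4) = -250*(-368) = 92000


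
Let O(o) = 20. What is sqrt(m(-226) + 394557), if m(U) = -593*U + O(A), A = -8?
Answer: sqrt(528595) ≈ 727.04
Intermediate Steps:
m(U) = 20 - 593*U (m(U) = -593*U + 20 = 20 - 593*U)
sqrt(m(-226) + 394557) = sqrt((20 - 593*(-226)) + 394557) = sqrt((20 + 134018) + 394557) = sqrt(134038 + 394557) = sqrt(528595)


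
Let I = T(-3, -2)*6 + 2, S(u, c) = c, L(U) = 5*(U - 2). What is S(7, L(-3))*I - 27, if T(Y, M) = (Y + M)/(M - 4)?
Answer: -202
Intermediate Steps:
L(U) = -10 + 5*U (L(U) = 5*(-2 + U) = -10 + 5*U)
T(Y, M) = (M + Y)/(-4 + M)
I = 7 (I = ((-2 - 3)/(-4 - 2))*6 + 2 = (-5/(-6))*6 + 2 = -⅙*(-5)*6 + 2 = (⅚)*6 + 2 = 5 + 2 = 7)
S(7, L(-3))*I - 27 = (-10 + 5*(-3))*7 - 27 = (-10 - 15)*7 - 27 = -25*7 - 27 = -175 - 27 = -202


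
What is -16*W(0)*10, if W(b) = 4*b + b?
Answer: 0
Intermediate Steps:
W(b) = 5*b
-16*W(0)*10 = -80*0*10 = -16*0*10 = 0*10 = 0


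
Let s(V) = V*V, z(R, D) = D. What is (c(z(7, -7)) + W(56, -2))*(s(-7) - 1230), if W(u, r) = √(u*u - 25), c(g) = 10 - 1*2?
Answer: -9448 - 1181*√3111 ≈ -75320.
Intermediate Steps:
s(V) = V²
c(g) = 8 (c(g) = 10 - 2 = 8)
W(u, r) = √(-25 + u²) (W(u, r) = √(u² - 25) = √(-25 + u²))
(c(z(7, -7)) + W(56, -2))*(s(-7) - 1230) = (8 + √(-25 + 56²))*((-7)² - 1230) = (8 + √(-25 + 3136))*(49 - 1230) = (8 + √3111)*(-1181) = -9448 - 1181*√3111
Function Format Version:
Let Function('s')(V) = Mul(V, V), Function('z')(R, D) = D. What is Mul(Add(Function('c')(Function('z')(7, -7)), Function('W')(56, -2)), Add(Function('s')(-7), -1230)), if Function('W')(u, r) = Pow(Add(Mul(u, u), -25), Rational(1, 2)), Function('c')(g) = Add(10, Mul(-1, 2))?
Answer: Add(-9448, Mul(-1181, Pow(3111, Rational(1, 2)))) ≈ -75320.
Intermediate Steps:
Function('s')(V) = Pow(V, 2)
Function('c')(g) = 8 (Function('c')(g) = Add(10, -2) = 8)
Function('W')(u, r) = Pow(Add(-25, Pow(u, 2)), Rational(1, 2)) (Function('W')(u, r) = Pow(Add(Pow(u, 2), -25), Rational(1, 2)) = Pow(Add(-25, Pow(u, 2)), Rational(1, 2)))
Mul(Add(Function('c')(Function('z')(7, -7)), Function('W')(56, -2)), Add(Function('s')(-7), -1230)) = Mul(Add(8, Pow(Add(-25, Pow(56, 2)), Rational(1, 2))), Add(Pow(-7, 2), -1230)) = Mul(Add(8, Pow(Add(-25, 3136), Rational(1, 2))), Add(49, -1230)) = Mul(Add(8, Pow(3111, Rational(1, 2))), -1181) = Add(-9448, Mul(-1181, Pow(3111, Rational(1, 2))))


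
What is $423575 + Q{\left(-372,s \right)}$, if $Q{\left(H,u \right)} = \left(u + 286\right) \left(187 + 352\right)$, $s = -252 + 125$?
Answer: $509276$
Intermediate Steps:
$s = -127$
$Q{\left(H,u \right)} = 154154 + 539 u$ ($Q{\left(H,u \right)} = \left(286 + u\right) 539 = 154154 + 539 u$)
$423575 + Q{\left(-372,s \right)} = 423575 + \left(154154 + 539 \left(-127\right)\right) = 423575 + \left(154154 - 68453\right) = 423575 + 85701 = 509276$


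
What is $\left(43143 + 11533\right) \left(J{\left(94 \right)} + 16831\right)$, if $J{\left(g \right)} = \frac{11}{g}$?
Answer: $\frac{43252133250}{47} \approx 9.2026 \cdot 10^{8}$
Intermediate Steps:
$\left(43143 + 11533\right) \left(J{\left(94 \right)} + 16831\right) = \left(43143 + 11533\right) \left(\frac{11}{94} + 16831\right) = 54676 \left(11 \cdot \frac{1}{94} + 16831\right) = 54676 \left(\frac{11}{94} + 16831\right) = 54676 \cdot \frac{1582125}{94} = \frac{43252133250}{47}$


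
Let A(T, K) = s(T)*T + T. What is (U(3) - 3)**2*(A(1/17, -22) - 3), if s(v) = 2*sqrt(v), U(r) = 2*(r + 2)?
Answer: -2450/17 + 98*sqrt(17)/289 ≈ -142.72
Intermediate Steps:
U(r) = 4 + 2*r (U(r) = 2*(2 + r) = 4 + 2*r)
A(T, K) = T + 2*T**(3/2) (A(T, K) = (2*sqrt(T))*T + T = 2*T**(3/2) + T = T + 2*T**(3/2))
(U(3) - 3)**2*(A(1/17, -22) - 3) = ((4 + 2*3) - 3)**2*((1/17 + 2*(1/17)**(3/2)) - 3) = ((4 + 6) - 3)**2*((1/17 + 2*(1/17)**(3/2)) - 3) = (10 - 3)**2*((1/17 + 2*(sqrt(17)/289)) - 3) = 7**2*((1/17 + 2*sqrt(17)/289) - 3) = 49*(-50/17 + 2*sqrt(17)/289) = -2450/17 + 98*sqrt(17)/289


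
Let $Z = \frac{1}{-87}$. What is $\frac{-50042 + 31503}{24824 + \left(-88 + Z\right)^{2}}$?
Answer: $- \frac{140321691}{246522505} \approx -0.5692$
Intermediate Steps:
$Z = - \frac{1}{87} \approx -0.011494$
$\frac{-50042 + 31503}{24824 + \left(-88 + Z\right)^{2}} = \frac{-50042 + 31503}{24824 + \left(-88 - \frac{1}{87}\right)^{2}} = - \frac{18539}{24824 + \left(- \frac{7657}{87}\right)^{2}} = - \frac{18539}{24824 + \frac{58629649}{7569}} = - \frac{18539}{\frac{246522505}{7569}} = \left(-18539\right) \frac{7569}{246522505} = - \frac{140321691}{246522505}$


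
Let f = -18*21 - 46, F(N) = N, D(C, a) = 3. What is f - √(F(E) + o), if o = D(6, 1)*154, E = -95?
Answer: -424 - √367 ≈ -443.16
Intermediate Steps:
o = 462 (o = 3*154 = 462)
f = -424 (f = -378 - 46 = -424)
f - √(F(E) + o) = -424 - √(-95 + 462) = -424 - √367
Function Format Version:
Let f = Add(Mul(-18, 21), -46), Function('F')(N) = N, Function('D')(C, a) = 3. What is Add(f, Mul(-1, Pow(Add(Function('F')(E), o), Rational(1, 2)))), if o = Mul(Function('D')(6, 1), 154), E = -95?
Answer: Add(-424, Mul(-1, Pow(367, Rational(1, 2)))) ≈ -443.16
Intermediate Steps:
o = 462 (o = Mul(3, 154) = 462)
f = -424 (f = Add(-378, -46) = -424)
Add(f, Mul(-1, Pow(Add(Function('F')(E), o), Rational(1, 2)))) = Add(-424, Mul(-1, Pow(Add(-95, 462), Rational(1, 2)))) = Add(-424, Mul(-1, Pow(367, Rational(1, 2))))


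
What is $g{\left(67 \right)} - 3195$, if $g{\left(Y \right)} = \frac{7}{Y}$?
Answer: $- \frac{214058}{67} \approx -3194.9$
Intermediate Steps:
$g{\left(67 \right)} - 3195 = \frac{7}{67} - 3195 = - \frac{214058}{67}$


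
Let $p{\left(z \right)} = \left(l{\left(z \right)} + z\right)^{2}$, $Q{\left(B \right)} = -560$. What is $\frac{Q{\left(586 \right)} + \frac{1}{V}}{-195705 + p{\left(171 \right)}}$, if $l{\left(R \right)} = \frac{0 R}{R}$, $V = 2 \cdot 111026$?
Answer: $\frac{124349119}{36963664128} \approx 0.0033641$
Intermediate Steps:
$V = 222052$
$l{\left(R \right)} = 0$ ($l{\left(R \right)} = \frac{0}{R} = 0$)
$p{\left(z \right)} = z^{2}$ ($p{\left(z \right)} = \left(0 + z\right)^{2} = z^{2}$)
$\frac{Q{\left(586 \right)} + \frac{1}{V}}{-195705 + p{\left(171 \right)}} = \frac{-560 + \frac{1}{222052}}{-195705 + 171^{2}} = \frac{-560 + \frac{1}{222052}}{-195705 + 29241} = - \frac{124349119}{222052 \left(-166464\right)} = \left(- \frac{124349119}{222052}\right) \left(- \frac{1}{166464}\right) = \frac{124349119}{36963664128}$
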